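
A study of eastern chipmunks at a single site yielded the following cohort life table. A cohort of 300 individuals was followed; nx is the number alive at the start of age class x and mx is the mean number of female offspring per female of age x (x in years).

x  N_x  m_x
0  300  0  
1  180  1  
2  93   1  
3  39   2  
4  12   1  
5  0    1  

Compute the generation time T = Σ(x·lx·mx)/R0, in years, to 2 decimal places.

1.79

lx = nx/n0 = nx/300: 1, 0.6, 0.31, 0.13, 0.04, 0
lx·mx: 0, 0.6, 0.31, 0.26, 0.04, 0 → R0 = 1.21
x·lx·mx: 0, 0.6, 0.62, 0.78, 0.16, 0 → Σ = 2.16
T = 2.16 / 1.21 = 1.785124… → 1.79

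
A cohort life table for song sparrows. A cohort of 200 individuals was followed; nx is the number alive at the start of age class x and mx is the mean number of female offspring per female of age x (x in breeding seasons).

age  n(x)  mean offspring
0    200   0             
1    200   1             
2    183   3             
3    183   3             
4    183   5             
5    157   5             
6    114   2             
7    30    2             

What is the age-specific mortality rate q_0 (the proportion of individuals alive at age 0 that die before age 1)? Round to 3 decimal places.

lx = nx/n0 = nx/200: 1, 1, 0.915, 0.915, 0.915, 0.785, 0.57, 0.15
q_0 = (l_0 − l_1) / l_0 = (1 − 1) / 1
     = 0 / 1 = 0 → 0.000

0.000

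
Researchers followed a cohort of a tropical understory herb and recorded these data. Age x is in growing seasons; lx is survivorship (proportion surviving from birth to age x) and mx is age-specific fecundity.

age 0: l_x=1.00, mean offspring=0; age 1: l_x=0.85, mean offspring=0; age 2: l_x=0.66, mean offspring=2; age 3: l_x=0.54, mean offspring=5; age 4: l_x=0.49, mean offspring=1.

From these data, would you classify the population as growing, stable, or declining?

growing

R0 = Σ lx·mx = 0 + 0 + 1.32 + 2.7 + 0.49 = 4.51
R0 > 1, so the population is growing.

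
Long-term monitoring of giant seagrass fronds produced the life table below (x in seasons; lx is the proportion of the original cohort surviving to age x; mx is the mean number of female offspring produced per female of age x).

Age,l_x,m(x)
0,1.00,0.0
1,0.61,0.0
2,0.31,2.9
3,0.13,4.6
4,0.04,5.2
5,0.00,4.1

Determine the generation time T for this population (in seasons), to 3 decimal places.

2.595

lx·mx: 0, 0, 0.899, 0.598, 0.208, 0 → R0 = 1.705
x·lx·mx: 0, 0, 1.798, 1.794, 0.832, 0 → Σ = 4.424
T = 4.424 / 1.705 = 2.594721… → 2.595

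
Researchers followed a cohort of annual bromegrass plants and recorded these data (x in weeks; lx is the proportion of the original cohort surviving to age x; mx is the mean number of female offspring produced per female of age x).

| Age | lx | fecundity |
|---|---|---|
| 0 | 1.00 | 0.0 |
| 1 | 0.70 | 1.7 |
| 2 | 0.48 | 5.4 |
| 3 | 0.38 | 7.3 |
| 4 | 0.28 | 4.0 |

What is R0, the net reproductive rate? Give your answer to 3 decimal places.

7.676

lx·mx by age: 0, 1.19, 2.592, 2.774, 1.12
R0 = Σ lx·mx = 7.676 → 7.676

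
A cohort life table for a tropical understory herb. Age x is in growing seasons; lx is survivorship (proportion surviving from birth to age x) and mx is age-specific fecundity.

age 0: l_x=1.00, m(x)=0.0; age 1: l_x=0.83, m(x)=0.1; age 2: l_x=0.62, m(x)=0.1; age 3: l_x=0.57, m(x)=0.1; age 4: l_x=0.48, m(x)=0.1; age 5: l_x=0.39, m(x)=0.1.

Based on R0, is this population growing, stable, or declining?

declining

R0 = Σ lx·mx = 0 + 0.083 + 0.062 + 0.057 + 0.048 + 0.039 = 0.289
R0 < 1, so the population is declining.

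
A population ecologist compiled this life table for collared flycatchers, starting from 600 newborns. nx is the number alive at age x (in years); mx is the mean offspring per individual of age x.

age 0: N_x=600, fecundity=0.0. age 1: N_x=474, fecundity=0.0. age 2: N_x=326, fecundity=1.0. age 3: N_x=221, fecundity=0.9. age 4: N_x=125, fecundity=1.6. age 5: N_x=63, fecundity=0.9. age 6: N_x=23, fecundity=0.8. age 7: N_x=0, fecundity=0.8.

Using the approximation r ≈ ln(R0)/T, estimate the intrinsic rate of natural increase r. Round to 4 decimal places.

0.0942

lx = nx/n0 = nx/600: 1, 0.79, 0.54333…, 0.36833…, 0.20833…, 0.105, 0.03833…, 0
R0 = Σ lx·mx = 0 + 0 + 0.54333… + 0.3315… + 0.33333… + 0.0945 + 0.03067… + 0 = 1.333333…
Σ x·lx·mx = 4.071…; T = 4.071…/1.333333… = 3.05325…
r ≈ ln(R0)/T = ln(1.333333…)/3.05325… = 0.094222… → 0.0942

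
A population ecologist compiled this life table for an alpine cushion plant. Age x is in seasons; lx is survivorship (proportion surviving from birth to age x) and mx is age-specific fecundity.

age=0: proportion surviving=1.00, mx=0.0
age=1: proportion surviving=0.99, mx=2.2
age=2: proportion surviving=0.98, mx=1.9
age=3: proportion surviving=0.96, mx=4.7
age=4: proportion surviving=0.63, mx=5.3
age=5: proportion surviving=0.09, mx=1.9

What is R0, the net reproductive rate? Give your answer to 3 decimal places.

lx·mx by age: 0, 2.178, 1.862, 4.512, 3.339, 0.171
R0 = Σ lx·mx = 12.062 → 12.062

12.062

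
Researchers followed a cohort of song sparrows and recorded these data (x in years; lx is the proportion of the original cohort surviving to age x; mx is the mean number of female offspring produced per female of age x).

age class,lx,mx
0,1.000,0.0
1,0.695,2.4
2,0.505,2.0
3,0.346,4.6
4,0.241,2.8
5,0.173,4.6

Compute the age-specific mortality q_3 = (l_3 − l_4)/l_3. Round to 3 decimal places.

q_3 = (l_3 − l_4) / l_3 = (0.346 − 0.241) / 0.346
     = 0.105 / 0.346 = 0.303468… → 0.303

0.303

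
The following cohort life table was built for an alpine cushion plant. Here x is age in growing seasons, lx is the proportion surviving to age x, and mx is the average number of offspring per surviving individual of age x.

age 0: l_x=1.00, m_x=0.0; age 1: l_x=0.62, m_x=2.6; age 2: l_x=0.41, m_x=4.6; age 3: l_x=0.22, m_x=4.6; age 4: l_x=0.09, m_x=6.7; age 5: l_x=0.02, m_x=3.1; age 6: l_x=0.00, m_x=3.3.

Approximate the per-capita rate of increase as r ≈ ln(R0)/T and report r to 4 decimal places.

R0 = Σ lx·mx = 0 + 1.612 + 1.886 + 1.012 + 0.603 + 0.062 + 0 = 5.175
Σ x·lx·mx = 11.142; T = 11.142/5.175 = 2.15304…
r ≈ ln(R0)/T = ln(5.175)/2.15304… = 0.763496… → 0.7635

0.7635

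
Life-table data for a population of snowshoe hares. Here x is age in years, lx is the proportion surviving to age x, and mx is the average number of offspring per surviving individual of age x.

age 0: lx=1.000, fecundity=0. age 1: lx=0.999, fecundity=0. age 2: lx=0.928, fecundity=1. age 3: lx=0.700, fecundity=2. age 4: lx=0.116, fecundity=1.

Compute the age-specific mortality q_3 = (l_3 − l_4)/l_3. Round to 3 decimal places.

0.834

q_3 = (l_3 − l_4) / l_3 = (0.7 − 0.116) / 0.7
     = 0.584 / 0.7 = 0.834286… → 0.834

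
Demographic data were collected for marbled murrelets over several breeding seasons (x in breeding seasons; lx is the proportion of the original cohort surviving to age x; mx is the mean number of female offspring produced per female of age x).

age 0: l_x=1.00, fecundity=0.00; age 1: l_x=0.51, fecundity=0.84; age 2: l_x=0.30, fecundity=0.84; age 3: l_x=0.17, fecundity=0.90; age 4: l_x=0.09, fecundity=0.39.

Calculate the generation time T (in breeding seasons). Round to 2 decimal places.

1.76

lx·mx: 0, 0.4284, 0.252, 0.153, 0.0351 → R0 = 0.8685
x·lx·mx: 0, 0.4284, 0.504, 0.459, 0.1404 → Σ = 1.5318
T = 1.5318 / 0.8685 = 1.763731… → 1.76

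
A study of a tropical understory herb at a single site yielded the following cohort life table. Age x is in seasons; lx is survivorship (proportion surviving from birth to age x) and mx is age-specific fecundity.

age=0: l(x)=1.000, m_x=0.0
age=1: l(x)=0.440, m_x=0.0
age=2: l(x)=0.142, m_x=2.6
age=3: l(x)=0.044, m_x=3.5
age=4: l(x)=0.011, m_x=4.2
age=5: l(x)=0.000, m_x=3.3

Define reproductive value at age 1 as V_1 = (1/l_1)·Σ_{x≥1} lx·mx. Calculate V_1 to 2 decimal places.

1.29

lx·mx for x ≥ 1: 0, 0.3692, 0.154, 0.0462, 0 → sum = 0.5694
V_1 = 0.5694 / l_1 = 0.5694 / 0.44 = 1.294091… → 1.29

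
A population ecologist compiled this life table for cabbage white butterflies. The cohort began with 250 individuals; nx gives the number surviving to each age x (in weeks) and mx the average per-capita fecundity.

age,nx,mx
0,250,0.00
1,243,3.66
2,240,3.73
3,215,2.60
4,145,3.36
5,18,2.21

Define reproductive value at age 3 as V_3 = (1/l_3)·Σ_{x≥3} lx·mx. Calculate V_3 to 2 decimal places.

lx = nx/n0 = nx/250: 1, 0.972, 0.96, 0.86, 0.58, 0.072
lx·mx for x ≥ 3: 2.236, 1.9488, 0.15912 → sum = 4.34392
V_3 = 4.34392 / l_3 = 4.34392 / 0.86 = 5.05107… → 5.05

5.05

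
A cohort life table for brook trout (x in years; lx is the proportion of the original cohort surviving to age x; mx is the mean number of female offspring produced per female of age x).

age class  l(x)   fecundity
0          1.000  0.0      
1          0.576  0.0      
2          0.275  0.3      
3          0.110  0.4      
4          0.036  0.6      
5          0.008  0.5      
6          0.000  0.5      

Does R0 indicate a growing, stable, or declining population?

declining

R0 = Σ lx·mx = 0 + 0 + 0.0825 + 0.044 + 0.0216 + 0.004 + 0 = 0.1521
R0 < 1, so the population is declining.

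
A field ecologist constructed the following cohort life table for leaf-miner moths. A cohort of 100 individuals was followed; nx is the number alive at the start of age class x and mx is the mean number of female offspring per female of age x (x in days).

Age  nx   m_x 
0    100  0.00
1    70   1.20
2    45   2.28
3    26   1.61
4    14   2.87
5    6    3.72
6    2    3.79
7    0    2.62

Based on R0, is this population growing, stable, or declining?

lx = nx/n0 = nx/100: 1, 0.7, 0.45, 0.26, 0.14, 0.06, 0.02, 0
R0 = Σ lx·mx = 0 + 0.84 + 1.026 + 0.4186 + 0.4018 + 0.2232 + 0.0758 + 0 = 2.9854
R0 > 1, so the population is growing.

growing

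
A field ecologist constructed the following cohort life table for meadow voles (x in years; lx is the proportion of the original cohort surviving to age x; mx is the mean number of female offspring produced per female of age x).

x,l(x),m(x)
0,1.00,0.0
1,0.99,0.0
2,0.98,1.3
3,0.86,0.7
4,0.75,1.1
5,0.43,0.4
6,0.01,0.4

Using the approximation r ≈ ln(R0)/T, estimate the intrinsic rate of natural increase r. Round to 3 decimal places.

R0 = Σ lx·mx = 0 + 0 + 1.274 + 0.602 + 0.825 + 0.172 + 0.004 = 2.877
Σ x·lx·mx = 8.538; T = 8.538/2.877 = 2.96767…
r ≈ ln(R0)/T = ln(2.877)/2.96767… = 0.35609… → 0.356

0.356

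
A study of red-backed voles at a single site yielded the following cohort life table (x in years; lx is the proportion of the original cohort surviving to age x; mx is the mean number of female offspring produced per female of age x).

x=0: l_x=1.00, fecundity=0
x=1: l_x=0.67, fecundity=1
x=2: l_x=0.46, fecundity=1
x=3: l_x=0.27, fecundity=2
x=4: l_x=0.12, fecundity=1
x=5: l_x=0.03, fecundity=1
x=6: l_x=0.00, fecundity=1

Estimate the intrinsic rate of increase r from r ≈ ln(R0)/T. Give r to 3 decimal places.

R0 = Σ lx·mx = 0 + 0.67 + 0.46 + 0.54 + 0.12 + 0.03 + 0 = 1.82
Σ x·lx·mx = 3.84; T = 3.84/1.82 = 2.10989…
r ≈ ln(R0)/T = ln(1.82)/2.10989… = 0.28382… → 0.284

0.284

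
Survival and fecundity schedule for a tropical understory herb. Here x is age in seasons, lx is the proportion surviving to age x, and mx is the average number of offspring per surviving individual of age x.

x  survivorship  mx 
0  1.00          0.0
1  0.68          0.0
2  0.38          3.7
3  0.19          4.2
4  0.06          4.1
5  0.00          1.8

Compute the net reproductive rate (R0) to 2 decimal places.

2.45

lx·mx by age: 0, 0, 1.406, 0.798, 0.246, 0
R0 = Σ lx·mx = 2.45 → 2.45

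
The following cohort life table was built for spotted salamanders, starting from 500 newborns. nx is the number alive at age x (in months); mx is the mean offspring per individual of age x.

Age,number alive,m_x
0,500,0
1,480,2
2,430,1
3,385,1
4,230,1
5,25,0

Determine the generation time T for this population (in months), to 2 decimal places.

1.94

lx = nx/n0 = nx/500: 1, 0.96, 0.86, 0.77, 0.46, 0.05
lx·mx: 0, 1.92, 0.86, 0.77, 0.46, 0 → R0 = 4.01
x·lx·mx: 0, 1.92, 1.72, 2.31, 1.84, 0 → Σ = 7.79
T = 7.79 / 4.01 = 1.942643… → 1.94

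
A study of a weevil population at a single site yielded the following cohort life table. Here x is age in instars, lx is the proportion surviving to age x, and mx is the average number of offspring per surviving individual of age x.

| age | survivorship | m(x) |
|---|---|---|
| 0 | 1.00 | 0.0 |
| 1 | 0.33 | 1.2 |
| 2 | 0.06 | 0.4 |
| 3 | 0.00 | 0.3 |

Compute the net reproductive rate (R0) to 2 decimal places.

0.42

lx·mx by age: 0, 0.396, 0.024, 0
R0 = Σ lx·mx = 0.42 → 0.42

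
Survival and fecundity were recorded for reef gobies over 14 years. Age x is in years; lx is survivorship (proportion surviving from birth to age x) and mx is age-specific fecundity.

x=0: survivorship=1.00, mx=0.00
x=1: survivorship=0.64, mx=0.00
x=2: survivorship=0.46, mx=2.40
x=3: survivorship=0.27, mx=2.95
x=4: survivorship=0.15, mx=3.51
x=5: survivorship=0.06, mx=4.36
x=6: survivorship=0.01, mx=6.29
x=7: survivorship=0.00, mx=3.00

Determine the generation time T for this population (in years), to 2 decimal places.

3.05

lx·mx: 0, 0, 1.104, 0.7965, 0.5265, 0.2616, 0.0629, 0 → R0 = 2.7515
x·lx·mx: 0, 0, 2.208, 2.3895, 2.106, 1.308, 0.3774, 0 → Σ = 8.3889
T = 8.3889 / 2.7515 = 3.048846… → 3.05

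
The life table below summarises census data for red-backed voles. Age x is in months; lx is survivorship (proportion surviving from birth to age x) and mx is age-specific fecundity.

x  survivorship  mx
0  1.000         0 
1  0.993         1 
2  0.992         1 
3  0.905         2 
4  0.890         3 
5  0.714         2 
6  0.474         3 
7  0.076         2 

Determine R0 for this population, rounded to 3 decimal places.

lx·mx by age: 0, 0.993, 0.992, 1.81, 2.67, 1.428, 1.422, 0.152
R0 = Σ lx·mx = 9.467 → 9.467

9.467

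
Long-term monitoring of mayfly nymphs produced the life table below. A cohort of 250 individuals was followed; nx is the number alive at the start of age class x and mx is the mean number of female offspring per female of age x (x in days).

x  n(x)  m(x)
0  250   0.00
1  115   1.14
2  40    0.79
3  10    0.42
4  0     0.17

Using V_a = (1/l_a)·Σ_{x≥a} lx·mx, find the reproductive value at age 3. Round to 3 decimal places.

lx = nx/n0 = nx/250: 1, 0.46, 0.16, 0.04, 0
lx·mx for x ≥ 3: 0.0168, 0 → sum = 0.0168
V_3 = 0.0168 / l_3 = 0.0168 / 0.04 = 0.42 → 0.420

0.420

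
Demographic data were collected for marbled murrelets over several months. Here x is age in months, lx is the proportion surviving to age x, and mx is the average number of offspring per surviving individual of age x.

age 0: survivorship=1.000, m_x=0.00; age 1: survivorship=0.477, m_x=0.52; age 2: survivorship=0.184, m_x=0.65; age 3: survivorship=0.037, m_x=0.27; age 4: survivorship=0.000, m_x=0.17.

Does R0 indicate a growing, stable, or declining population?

declining

R0 = Σ lx·mx = 0 + 0.24804 + 0.1196 + 0.00999 + 0 = 0.37763
R0 < 1, so the population is declining.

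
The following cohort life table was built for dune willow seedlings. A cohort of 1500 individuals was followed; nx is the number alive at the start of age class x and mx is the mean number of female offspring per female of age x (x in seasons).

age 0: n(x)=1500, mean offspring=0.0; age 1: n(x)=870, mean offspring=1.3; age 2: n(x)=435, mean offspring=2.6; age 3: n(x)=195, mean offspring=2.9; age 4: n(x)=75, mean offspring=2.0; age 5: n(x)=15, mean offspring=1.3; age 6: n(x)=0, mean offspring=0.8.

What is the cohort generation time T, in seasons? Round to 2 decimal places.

lx = nx/n0 = nx/1500: 1, 0.58, 0.29, 0.13, 0.05, 0.01, 0
lx·mx: 0, 0.754, 0.754, 0.377, 0.1, 0.013, 0 → R0 = 1.998
x·lx·mx: 0, 0.754, 1.508, 1.131, 0.4, 0.065, 0 → Σ = 3.858
T = 3.858 / 1.998 = 1.930931… → 1.93

1.93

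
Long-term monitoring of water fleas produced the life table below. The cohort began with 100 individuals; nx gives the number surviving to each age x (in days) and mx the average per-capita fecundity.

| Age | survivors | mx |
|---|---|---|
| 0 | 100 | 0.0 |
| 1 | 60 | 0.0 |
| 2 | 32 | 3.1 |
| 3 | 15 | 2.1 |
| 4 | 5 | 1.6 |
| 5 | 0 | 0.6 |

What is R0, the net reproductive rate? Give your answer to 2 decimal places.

lx = nx/n0 = nx/100: 1, 0.6, 0.32, 0.15, 0.05, 0
lx·mx by age: 0, 0, 0.992, 0.315, 0.08, 0
R0 = Σ lx·mx = 1.387 → 1.39

1.39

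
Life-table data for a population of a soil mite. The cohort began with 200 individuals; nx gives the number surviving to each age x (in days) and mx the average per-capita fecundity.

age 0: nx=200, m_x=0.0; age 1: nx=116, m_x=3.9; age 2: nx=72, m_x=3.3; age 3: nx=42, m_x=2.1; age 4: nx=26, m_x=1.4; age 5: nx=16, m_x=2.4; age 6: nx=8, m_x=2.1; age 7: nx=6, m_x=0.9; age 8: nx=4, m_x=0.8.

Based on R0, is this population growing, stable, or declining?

lx = nx/n0 = nx/200: 1, 0.58, 0.36, 0.21, 0.13, 0.08, 0.04, 0.03, 0.02
R0 = Σ lx·mx = 0 + 2.262 + 1.188 + 0.441 + 0.182 + 0.192 + 0.084 + 0.027 + 0.016 = 4.392
R0 > 1, so the population is growing.

growing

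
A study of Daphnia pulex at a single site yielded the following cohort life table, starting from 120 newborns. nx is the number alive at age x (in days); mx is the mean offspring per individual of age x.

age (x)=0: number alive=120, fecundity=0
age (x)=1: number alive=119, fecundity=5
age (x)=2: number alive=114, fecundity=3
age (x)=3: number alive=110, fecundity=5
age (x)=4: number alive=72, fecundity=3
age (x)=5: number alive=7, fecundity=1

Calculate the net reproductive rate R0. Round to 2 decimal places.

lx = nx/n0 = nx/120: 1, 0.99167…, 0.95, 0.91667…, 0.6, 0.05833…
lx·mx by age: 0, 4.958333…, 2.85, 4.583333…, 1.8, 0.058333…
R0 = Σ lx·mx = 14.25… → 14.25

14.25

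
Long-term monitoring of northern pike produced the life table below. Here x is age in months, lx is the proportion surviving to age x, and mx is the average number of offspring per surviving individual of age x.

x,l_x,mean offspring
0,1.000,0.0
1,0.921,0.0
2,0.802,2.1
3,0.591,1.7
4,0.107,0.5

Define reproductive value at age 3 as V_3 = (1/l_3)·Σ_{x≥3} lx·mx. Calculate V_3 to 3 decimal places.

1.791

lx·mx for x ≥ 3: 1.0047, 0.0535 → sum = 1.0582
V_3 = 1.0582 / l_3 = 1.0582 / 0.591 = 1.790525… → 1.791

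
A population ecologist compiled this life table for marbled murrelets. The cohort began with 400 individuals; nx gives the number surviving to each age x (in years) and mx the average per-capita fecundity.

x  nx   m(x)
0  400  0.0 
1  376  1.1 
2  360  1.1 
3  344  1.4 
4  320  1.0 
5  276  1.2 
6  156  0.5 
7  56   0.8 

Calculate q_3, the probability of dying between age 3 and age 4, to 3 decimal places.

lx = nx/n0 = nx/400: 1, 0.94, 0.9, 0.86, 0.8, 0.69, 0.39, 0.14
q_3 = (l_3 − l_4) / l_3 = (0.86 − 0.8) / 0.86
     = 0.06 / 0.86 = 0.069767… → 0.070

0.070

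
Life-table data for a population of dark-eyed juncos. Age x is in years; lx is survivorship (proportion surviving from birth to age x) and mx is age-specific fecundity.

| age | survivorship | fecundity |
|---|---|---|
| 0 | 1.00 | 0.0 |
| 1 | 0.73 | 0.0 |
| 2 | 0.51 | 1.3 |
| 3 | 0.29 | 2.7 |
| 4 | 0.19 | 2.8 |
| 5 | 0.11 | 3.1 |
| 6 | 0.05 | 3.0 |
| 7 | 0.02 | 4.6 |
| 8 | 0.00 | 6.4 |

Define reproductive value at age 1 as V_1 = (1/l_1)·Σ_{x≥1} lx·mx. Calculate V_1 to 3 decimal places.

lx·mx for x ≥ 1: 0, 0.663, 0.783, 0.532, 0.341, 0.15, 0.092, 0 → sum = 2.561
V_1 = 2.561 / l_1 = 2.561 / 0.73 = 3.508219… → 3.508

3.508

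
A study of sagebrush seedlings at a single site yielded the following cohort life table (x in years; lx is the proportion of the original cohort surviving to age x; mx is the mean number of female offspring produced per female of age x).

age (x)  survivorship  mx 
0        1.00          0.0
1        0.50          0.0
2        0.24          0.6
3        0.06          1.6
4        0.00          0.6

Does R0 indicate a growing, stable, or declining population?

declining

R0 = Σ lx·mx = 0 + 0 + 0.144 + 0.096 + 0 = 0.24
R0 < 1, so the population is declining.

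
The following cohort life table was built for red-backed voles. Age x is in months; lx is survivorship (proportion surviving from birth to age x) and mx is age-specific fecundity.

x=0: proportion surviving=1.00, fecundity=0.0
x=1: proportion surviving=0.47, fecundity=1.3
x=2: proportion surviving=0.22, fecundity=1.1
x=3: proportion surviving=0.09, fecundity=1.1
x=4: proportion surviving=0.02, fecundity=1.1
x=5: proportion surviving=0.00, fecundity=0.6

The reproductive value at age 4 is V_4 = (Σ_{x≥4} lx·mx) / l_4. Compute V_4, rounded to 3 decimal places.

lx·mx for x ≥ 4: 0.022, 0 → sum = 0.022
V_4 = 0.022 / l_4 = 0.022 / 0.02 = 1.1 → 1.100

1.100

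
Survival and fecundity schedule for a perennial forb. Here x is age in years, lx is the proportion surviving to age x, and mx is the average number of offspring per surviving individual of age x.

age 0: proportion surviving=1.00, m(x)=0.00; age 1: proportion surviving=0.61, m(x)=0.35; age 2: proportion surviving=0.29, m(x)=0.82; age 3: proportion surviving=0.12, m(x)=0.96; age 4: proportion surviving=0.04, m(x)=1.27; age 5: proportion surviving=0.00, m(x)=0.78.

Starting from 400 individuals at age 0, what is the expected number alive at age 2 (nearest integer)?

Expected survivors = N0 · l_2 = 400 × 0.29 = 116 → 116

116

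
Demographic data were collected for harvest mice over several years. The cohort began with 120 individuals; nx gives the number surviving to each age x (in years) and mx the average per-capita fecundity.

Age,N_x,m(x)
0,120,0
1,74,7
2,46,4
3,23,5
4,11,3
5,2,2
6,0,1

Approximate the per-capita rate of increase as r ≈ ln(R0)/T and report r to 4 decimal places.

lx = nx/n0 = nx/120: 1, 0.61667…, 0.38333…, 0.19167…, 0.09167…, 0.01667…, 0
R0 = Σ lx·mx = 0 + 4.31667… + 1.53333… + 0.95833… + 0.275… + 0.03333… + 0 = 7.116667…
Σ x·lx·mx = 11.525…; T = 11.525…/7.116667… = 1.61944…
r ≈ ln(R0)/T = ln(7.116667…)/1.61944… = 1.211803… → 1.2118

1.2118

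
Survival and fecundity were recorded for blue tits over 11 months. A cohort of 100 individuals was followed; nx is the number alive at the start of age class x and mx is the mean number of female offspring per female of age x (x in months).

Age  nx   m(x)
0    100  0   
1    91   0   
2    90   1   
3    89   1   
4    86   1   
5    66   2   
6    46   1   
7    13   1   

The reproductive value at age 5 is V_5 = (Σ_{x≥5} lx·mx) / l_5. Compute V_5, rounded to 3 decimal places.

2.894

lx = nx/n0 = nx/100: 1, 0.91, 0.9, 0.89, 0.86, 0.66, 0.46, 0.13
lx·mx for x ≥ 5: 1.32, 0.46, 0.13 → sum = 1.91
V_5 = 1.91 / l_5 = 1.91 / 0.66 = 2.893939… → 2.894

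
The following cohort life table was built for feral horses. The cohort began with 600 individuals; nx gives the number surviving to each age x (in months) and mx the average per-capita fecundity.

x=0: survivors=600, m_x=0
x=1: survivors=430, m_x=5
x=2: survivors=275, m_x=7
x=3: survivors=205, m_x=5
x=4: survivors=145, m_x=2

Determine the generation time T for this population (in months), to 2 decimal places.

lx = nx/n0 = nx/600: 1, 0.71667…, 0.45833…, 0.34167…, 0.24167…
lx·mx: 0, 3.583333…, 3.208333…, 1.708333…, 0.483333… → R0 = 8.983333…
x·lx·mx: 0, 3.583333…, 6.416667…, 5.125…, 1.933333… → Σ = 17.058333…
T = 17.058333… / 8.983333… = 1.898887… → 1.90

1.90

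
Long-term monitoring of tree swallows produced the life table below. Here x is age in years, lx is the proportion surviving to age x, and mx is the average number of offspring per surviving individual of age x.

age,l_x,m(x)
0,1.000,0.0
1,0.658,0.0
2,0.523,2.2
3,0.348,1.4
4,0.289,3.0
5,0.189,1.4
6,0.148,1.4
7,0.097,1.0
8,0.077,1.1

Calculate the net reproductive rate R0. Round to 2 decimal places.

3.16

lx·mx by age: 0, 0, 1.1506, 0.4872, 0.867, 0.2646, 0.2072, 0.097, 0.0847
R0 = Σ lx·mx = 3.1583 → 3.16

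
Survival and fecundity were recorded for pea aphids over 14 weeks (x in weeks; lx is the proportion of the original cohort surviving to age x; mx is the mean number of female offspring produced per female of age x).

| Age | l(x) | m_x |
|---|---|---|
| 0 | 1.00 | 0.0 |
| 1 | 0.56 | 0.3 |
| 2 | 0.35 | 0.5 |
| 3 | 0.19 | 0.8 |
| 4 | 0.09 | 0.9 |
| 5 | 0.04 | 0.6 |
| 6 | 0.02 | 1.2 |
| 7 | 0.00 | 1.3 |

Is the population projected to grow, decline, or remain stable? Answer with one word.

declining

R0 = Σ lx·mx = 0 + 0.168 + 0.175 + 0.152 + 0.081 + 0.024 + 0.024 + 0 = 0.624
R0 < 1, so the population is declining.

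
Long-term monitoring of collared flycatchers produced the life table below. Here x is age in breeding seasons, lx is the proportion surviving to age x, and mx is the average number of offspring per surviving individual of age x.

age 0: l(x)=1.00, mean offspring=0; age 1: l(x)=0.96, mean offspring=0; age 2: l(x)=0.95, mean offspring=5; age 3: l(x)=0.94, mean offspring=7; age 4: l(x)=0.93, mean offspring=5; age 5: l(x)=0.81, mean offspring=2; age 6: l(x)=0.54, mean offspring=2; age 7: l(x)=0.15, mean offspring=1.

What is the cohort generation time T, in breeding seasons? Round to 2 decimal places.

lx·mx: 0, 0, 4.75, 6.58, 4.65, 1.62, 1.08, 0.15 → R0 = 18.83
x·lx·mx: 0, 0, 9.5, 19.74, 18.6, 8.1, 6.48, 1.05 → Σ = 63.47
T = 63.47 / 18.83 = 3.370685… → 3.37

3.37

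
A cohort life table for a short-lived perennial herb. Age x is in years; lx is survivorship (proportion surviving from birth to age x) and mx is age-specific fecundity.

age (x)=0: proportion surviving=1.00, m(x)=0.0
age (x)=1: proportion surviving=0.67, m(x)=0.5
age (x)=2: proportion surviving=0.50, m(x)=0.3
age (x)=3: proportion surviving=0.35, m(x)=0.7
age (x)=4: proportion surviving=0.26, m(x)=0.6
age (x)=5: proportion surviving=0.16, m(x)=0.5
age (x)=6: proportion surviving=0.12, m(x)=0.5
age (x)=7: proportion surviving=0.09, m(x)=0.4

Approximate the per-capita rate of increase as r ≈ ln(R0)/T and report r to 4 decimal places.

0.0213

R0 = Σ lx·mx = 0 + 0.335 + 0.15 + 0.245 + 0.156 + 0.08 + 0.06 + 0.036 = 1.062
Σ x·lx·mx = 3.006; T = 3.006/1.062 = 2.83051…
r ≈ ln(R0)/T = ln(1.062)/2.83051… = 0.021252… → 0.0213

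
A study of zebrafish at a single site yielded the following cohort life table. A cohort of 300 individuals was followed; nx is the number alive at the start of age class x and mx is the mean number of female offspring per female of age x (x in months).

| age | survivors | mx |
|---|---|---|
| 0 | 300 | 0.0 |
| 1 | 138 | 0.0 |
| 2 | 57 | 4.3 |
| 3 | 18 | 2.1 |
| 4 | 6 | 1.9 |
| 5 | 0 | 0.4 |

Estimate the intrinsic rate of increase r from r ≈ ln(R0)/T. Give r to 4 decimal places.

-0.0087

lx = nx/n0 = nx/300: 1, 0.46, 0.19, 0.06, 0.02, 0
R0 = Σ lx·mx = 0 + 0 + 0.817 + 0.126 + 0.038 + 0 = 0.981
Σ x·lx·mx = 2.164; T = 2.164/0.981 = 2.20591…
r ≈ ln(R0)/T = ln(0.981)/2.20591… = -0.008696… → -0.0087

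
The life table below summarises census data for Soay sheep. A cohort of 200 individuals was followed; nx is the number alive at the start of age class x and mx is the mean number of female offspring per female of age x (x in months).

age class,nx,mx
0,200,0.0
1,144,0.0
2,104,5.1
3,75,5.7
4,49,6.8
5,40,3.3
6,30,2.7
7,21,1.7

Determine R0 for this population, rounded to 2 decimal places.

lx = nx/n0 = nx/200: 1, 0.72, 0.52, 0.375, 0.245, 0.2, 0.15, 0.105
lx·mx by age: 0, 0, 2.652, 2.1375, 1.666, 0.66, 0.405, 0.1785
R0 = Σ lx·mx = 7.699 → 7.70

7.70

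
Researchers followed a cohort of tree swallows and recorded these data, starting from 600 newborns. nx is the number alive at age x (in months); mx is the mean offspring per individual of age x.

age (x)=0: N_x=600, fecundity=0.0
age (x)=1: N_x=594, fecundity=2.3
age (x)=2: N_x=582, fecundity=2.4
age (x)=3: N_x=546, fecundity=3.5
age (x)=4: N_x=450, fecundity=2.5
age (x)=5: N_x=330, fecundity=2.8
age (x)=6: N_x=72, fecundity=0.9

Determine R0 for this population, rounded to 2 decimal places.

11.31

lx = nx/n0 = nx/600: 1, 0.99, 0.97, 0.91, 0.75, 0.55, 0.12
lx·mx by age: 0, 2.277, 2.328, 3.185, 1.875, 1.54, 0.108
R0 = Σ lx·mx = 11.313 → 11.31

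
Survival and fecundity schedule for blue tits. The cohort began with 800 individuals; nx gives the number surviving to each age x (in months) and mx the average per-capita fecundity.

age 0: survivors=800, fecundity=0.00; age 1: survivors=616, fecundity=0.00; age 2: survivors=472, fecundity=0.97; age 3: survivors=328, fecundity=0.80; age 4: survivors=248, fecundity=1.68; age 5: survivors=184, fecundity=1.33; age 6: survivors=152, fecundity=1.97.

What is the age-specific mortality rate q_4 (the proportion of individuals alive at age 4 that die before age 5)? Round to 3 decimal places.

lx = nx/n0 = nx/800: 1, 0.77, 0.59, 0.41, 0.31, 0.23, 0.19
q_4 = (l_4 − l_5) / l_4 = (0.31 − 0.23) / 0.31
     = 0.08 / 0.31 = 0.258065… → 0.258

0.258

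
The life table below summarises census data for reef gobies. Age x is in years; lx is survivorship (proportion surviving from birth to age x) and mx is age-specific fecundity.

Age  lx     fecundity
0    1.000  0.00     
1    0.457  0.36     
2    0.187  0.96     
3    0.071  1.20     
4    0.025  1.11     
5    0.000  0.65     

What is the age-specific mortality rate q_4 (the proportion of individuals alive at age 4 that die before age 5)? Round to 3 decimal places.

1.000

q_4 = (l_4 − l_5) / l_4 = (0.025 − 0) / 0.025
     = 0.025 / 0.025 = 1 → 1.000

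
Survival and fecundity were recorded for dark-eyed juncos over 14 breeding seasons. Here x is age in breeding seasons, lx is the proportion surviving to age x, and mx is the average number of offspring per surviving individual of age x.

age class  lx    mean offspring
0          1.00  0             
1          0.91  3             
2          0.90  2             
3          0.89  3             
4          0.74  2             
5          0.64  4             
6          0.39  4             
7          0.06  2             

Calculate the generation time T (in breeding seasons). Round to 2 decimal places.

3.35

lx·mx: 0, 2.73, 1.8, 2.67, 1.48, 2.56, 1.56, 0.12 → R0 = 12.92
x·lx·mx: 0, 2.73, 3.6, 8.01, 5.92, 12.8, 9.36, 0.84 → Σ = 43.26
T = 43.26 / 12.92 = 3.348297… → 3.35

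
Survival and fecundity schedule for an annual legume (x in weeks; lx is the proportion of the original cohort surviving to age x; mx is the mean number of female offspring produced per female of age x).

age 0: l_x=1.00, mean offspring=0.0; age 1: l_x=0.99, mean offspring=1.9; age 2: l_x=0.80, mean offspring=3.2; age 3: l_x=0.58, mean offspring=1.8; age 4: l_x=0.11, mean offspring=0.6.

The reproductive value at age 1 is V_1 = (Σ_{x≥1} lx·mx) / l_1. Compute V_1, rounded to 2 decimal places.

5.61

lx·mx for x ≥ 1: 1.881, 2.56, 1.044, 0.066 → sum = 5.551
V_1 = 5.551 / l_1 = 5.551 / 0.99 = 5.607071… → 5.61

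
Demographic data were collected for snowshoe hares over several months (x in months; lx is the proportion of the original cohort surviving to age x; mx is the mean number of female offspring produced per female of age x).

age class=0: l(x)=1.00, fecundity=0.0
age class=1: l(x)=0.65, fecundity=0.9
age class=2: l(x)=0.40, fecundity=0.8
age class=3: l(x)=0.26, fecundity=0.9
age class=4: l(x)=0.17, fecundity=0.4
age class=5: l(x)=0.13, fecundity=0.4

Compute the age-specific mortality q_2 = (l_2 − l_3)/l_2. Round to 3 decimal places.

q_2 = (l_2 − l_3) / l_2 = (0.4 − 0.26) / 0.4
     = 0.14 / 0.4 = 0.35 → 0.350

0.350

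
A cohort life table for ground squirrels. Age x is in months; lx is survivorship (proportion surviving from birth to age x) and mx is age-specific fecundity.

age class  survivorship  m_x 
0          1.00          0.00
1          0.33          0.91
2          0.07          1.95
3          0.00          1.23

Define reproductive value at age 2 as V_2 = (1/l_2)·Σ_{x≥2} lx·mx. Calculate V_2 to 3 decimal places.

1.950

lx·mx for x ≥ 2: 0.1365, 0 → sum = 0.1365
V_2 = 0.1365 / l_2 = 0.1365 / 0.07 = 1.95 → 1.950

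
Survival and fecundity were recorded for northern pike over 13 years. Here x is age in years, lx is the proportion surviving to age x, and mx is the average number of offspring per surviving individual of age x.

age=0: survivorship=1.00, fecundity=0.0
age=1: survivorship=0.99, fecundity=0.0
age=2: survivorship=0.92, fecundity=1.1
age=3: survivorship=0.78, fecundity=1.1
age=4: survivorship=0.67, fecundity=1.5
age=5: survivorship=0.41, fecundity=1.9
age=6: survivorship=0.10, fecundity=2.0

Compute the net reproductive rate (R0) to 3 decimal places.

lx·mx by age: 0, 0, 1.012, 0.858, 1.005, 0.779, 0.2
R0 = Σ lx·mx = 3.854 → 3.854

3.854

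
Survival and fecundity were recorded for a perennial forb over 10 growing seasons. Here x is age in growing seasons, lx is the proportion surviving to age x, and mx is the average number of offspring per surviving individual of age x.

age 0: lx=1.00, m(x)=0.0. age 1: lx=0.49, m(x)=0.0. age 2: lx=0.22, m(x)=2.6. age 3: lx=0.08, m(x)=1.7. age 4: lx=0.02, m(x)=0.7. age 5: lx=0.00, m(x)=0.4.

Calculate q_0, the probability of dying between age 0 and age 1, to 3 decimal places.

q_0 = (l_0 − l_1) / l_0 = (1 − 0.49) / 1
     = 0.51 / 1 = 0.51 → 0.510

0.510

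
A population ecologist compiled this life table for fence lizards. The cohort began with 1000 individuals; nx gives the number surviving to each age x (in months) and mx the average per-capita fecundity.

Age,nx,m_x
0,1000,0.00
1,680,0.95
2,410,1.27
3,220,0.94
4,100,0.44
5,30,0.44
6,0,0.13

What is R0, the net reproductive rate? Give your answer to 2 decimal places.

1.43

lx = nx/n0 = nx/1000: 1, 0.68, 0.41, 0.22, 0.1, 0.03, 0
lx·mx by age: 0, 0.646, 0.5207, 0.2068, 0.044, 0.0132, 0
R0 = Σ lx·mx = 1.4307 → 1.43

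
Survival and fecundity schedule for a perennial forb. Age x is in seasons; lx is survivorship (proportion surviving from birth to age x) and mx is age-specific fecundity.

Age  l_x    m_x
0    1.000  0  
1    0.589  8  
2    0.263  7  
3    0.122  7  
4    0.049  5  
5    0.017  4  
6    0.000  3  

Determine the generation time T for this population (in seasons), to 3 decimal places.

lx·mx: 0, 4.712, 1.841, 0.854, 0.245, 0.068, 0 → R0 = 7.72
x·lx·mx: 0, 4.712, 3.682, 2.562, 0.98, 0.34, 0 → Σ = 12.276
T = 12.276 / 7.72 = 1.590155… → 1.590

1.590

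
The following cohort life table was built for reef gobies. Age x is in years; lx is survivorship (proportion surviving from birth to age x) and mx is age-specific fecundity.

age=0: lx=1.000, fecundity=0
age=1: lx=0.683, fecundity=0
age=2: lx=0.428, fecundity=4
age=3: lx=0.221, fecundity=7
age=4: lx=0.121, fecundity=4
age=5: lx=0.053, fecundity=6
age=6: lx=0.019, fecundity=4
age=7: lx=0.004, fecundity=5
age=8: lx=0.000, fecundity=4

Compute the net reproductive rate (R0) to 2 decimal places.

4.16

lx·mx by age: 0, 0, 1.712, 1.547, 0.484, 0.318, 0.076, 0.02, 0
R0 = Σ lx·mx = 4.157 → 4.16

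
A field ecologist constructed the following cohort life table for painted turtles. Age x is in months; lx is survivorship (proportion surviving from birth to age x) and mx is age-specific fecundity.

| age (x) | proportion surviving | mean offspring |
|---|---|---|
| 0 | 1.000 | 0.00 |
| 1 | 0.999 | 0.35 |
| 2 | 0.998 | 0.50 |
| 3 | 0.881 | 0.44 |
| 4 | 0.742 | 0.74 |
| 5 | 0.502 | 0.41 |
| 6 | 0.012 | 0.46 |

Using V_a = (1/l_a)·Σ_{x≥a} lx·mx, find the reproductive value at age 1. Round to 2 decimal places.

2.00

lx·mx for x ≥ 1: 0.34965, 0.499, 0.38764, 0.54908, 0.20582, 0.00552 → sum = 1.99671
V_1 = 1.99671 / l_1 = 1.99671 / 0.999 = 1.998709… → 2.00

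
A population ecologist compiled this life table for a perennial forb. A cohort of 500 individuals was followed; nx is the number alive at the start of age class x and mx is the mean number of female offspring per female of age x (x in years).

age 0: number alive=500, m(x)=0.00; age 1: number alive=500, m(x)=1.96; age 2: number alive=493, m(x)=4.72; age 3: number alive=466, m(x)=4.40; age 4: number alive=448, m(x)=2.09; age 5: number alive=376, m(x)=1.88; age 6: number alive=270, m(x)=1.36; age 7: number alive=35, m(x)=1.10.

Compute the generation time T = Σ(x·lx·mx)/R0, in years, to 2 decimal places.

lx = nx/n0 = nx/500: 1, 1, 0.986, 0.932, 0.896, 0.752, 0.54, 0.07
lx·mx: 0, 1.96, 4.65392, 4.1008, 1.87264, 1.41376, 0.7344, 0.077 → R0 = 14.81252
x·lx·mx: 0, 1.96, 9.30784, 12.3024, 7.49056, 7.0688, 4.4064, 0.539 → Σ = 43.075
T = 43.075 / 14.81252 = 2.908013… → 2.91

2.91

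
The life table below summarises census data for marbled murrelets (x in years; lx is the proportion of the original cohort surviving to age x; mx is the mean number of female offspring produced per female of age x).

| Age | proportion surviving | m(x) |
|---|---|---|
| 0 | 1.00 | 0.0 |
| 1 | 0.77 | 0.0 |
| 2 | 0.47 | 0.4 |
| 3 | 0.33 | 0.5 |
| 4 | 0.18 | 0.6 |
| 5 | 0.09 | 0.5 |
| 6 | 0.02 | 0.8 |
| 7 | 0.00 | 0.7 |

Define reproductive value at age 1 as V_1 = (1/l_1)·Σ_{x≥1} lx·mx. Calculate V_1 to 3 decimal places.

lx·mx for x ≥ 1: 0, 0.188, 0.165, 0.108, 0.045, 0.016, 0 → sum = 0.522
V_1 = 0.522 / l_1 = 0.522 / 0.77 = 0.677922… → 0.678

0.678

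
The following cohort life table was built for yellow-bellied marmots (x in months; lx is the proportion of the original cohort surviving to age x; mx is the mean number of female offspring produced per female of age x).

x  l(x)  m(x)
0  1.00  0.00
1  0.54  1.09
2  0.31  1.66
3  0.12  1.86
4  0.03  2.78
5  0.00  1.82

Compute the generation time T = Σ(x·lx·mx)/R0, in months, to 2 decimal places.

lx·mx: 0, 0.5886, 0.5146, 0.2232, 0.0834, 0 → R0 = 1.4098
x·lx·mx: 0, 0.5886, 1.0292, 0.6696, 0.3336, 0 → Σ = 2.621
T = 2.621 / 1.4098 = 1.859129… → 1.86

1.86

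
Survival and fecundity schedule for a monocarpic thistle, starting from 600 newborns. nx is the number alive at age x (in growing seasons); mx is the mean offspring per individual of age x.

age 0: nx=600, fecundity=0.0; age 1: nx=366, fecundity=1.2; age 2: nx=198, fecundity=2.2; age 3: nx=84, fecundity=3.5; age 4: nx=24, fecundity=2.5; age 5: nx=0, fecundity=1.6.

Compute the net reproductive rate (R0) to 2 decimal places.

2.05

lx = nx/n0 = nx/600: 1, 0.61, 0.33, 0.14, 0.04, 0
lx·mx by age: 0, 0.732, 0.726, 0.49, 0.1, 0
R0 = Σ lx·mx = 2.048 → 2.05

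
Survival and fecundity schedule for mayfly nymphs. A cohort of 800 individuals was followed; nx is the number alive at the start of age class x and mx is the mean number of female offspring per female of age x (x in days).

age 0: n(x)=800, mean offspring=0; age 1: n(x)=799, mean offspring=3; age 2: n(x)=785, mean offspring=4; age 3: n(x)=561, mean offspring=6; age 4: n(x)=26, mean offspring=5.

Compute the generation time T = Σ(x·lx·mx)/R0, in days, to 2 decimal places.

2.14

lx = nx/n0 = nx/800: 1, 0.99875, 0.98125, 0.70125, 0.0325
lx·mx: 0, 2.99625, 3.925, 4.2075, 0.1625 → R0 = 11.29125
x·lx·mx: 0, 2.99625, 7.85, 12.6225, 0.65 → Σ = 24.11875
T = 24.11875 / 11.29125 = 2.136057… → 2.14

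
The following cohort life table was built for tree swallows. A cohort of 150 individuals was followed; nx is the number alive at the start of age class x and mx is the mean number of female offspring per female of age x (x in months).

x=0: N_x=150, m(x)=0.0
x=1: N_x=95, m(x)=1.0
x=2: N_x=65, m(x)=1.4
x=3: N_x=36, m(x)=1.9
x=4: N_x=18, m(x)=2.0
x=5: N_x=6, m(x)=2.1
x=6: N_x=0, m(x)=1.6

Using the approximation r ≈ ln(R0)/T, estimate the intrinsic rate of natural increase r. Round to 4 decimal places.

0.3091

lx = nx/n0 = nx/150: 1, 0.63333…, 0.43333…, 0.24, 0.12, 0.04, 0
R0 = Σ lx·mx = 0 + 0.63333… + 0.60667… + 0.456 + 0.24 + 0.084 + 0 = 2.02…
Σ x·lx·mx = 4.594667…; T = 4.594667…/2.02… = 2.27459…
r ≈ ln(R0)/T = ln(2.02…)/2.27459… = 0.30911… → 0.3091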